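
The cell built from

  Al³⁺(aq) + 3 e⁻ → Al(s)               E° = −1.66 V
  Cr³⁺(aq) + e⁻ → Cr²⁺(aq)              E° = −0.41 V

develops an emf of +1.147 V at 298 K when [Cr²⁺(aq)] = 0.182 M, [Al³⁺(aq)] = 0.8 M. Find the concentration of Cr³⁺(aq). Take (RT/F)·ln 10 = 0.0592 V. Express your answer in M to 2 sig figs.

Cr³⁺/Cr²⁺ is the cathode (higher E°); E°cell = −0.41 − (−1.66) = +1.25 V with n = 3.
Since E = E° − (0.0592/n)·log Q, log Q = n(E° − E)/0.0592 = 5.220.
Balancing electrons gives 3 Cr³⁺(aq) + Al(s) → 3 Cr²⁺(aq) + Al³⁺(aq); thus Q = ([Cr²⁺(aq)]^3·[Al³⁺(aq)]) / [Cr³⁺(aq)]^3.
Substituting the known concentrations and solving, log [Cr³⁺(aq)] = −2.512 and [Cr³⁺(aq)] = 0.0031 M.

0.0031 M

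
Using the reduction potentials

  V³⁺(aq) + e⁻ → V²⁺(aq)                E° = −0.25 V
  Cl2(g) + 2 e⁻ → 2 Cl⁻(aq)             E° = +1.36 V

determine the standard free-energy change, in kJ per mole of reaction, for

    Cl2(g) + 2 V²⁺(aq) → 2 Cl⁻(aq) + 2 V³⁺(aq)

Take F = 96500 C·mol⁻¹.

In the reaction as written Cl2(g) is reduced, so the Cl₂/Cl⁻ couple is the cathode and V³⁺/V²⁺ is the anode.
E°cell = +1.36 − (−0.25) = +1.61 V; balancing electrons gives n = 2.
ΔG° = −nFE°cell = −(2)(96500)(+1.61) J/mol = −311 kJ/mol.

−311 kJ/mol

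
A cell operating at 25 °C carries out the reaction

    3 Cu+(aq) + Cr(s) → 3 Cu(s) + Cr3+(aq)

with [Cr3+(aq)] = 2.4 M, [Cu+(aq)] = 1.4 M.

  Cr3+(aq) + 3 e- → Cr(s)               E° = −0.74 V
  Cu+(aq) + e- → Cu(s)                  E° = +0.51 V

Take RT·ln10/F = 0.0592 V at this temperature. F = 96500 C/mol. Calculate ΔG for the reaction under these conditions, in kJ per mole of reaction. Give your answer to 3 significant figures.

The standard cell potential is +0.51 − (−0.74) = +1.25 V, with n = 3 electrons in the balanced equation.
Here Q = [Cr3+(aq)] / [Cu+(aq)]^3 = 0.875 (log Q = −0.058), giving E = +1.25 − (0.0592/3)·(−0.058) = +1.2511 V.
Then ΔG = −nFE = −3 × 96500 × +1.2511 J/mol = −362 kJ/mol.

−362 kJ/mol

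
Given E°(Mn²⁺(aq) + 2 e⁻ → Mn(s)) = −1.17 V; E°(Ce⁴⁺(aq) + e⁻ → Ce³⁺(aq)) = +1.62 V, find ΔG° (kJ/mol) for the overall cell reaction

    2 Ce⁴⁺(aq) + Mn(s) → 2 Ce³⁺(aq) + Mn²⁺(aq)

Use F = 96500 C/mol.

−538 kJ/mol

In the reaction as written Ce⁴⁺(aq) is reduced, so the Ce⁴⁺/Ce³⁺ couple is the cathode and Mn²⁺/Mn is the anode.
E°cell = +1.62 − (−1.17) = +2.79 V; balancing electrons gives n = 2.
ΔG° = −nFE°cell = −(2)(96500)(+2.79) J/mol = −538 kJ/mol.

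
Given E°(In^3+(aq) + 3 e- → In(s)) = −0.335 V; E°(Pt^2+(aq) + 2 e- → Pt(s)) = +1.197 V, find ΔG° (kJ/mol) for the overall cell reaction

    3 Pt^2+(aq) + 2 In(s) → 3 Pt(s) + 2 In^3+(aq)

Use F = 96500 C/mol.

−887 kJ/mol

In the reaction as written Pt^2+(aq) is reduced, so the Pt²⁺/Pt couple is the cathode and In³⁺/In is the anode.
E°cell = +1.197 − (−0.335) = +1.532 V; balancing electrons gives n = 6.
ΔG° = −nFE°cell = −(6)(96500)(+1.532) J/mol = −887 kJ/mol.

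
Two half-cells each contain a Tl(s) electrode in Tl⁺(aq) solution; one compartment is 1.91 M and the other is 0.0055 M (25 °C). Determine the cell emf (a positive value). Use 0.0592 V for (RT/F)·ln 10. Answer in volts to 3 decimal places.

For a concentration cell E°cell = 0, since both electrodes use the same couple.
The compartment with the higher Tl⁺(aq) concentration (1.91 M) acts as the cathode; ions are reduced there and produced at the dilute (0.0055 M) anode.
With n = 1, Ecell = −(0.0592/1)·log([dilute]/[conc]) = −(0.0592/1)·log(0.0055/1.91) = +0.150 V.

0.150 V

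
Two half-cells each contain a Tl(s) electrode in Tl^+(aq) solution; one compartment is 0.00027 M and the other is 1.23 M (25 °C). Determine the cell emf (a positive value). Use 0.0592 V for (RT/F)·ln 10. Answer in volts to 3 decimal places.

For a concentration cell E°cell = 0, since both electrodes use the same couple.
The compartment with the higher Tl^+(aq) concentration (1.23 M) acts as the cathode; ions are reduced there and produced at the dilute (0.00027 M) anode.
With n = 1, Ecell = −(0.0592/1)·log([dilute]/[conc]) = −(0.0592/1)·log(0.00027/1.23) = +0.217 V.

0.217 V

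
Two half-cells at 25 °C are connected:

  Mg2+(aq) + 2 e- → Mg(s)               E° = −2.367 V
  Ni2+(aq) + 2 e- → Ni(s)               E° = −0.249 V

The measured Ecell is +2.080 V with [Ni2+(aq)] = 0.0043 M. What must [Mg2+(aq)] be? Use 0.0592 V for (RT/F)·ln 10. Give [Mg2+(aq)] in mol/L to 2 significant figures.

0.083 M

Ni²⁺/Ni is the cathode (higher E°); E°cell = −0.249 − (−2.367) = +2.118 V with n = 2.
Since E = E° − (0.0592/n)·log Q, log Q = n(E° − E)/0.0592 = 1.284.
For Ni2+(aq) + Mg(s) → Ni(s) + Mg2+(aq), the reaction quotient is Q = [Mg2+(aq)] / [Ni2+(aq)].
Isolating [Mg2+(aq)] in Q = 10^{1.284} yields log [Mg2+(aq)] = −1.083, i.e. 0.083 M.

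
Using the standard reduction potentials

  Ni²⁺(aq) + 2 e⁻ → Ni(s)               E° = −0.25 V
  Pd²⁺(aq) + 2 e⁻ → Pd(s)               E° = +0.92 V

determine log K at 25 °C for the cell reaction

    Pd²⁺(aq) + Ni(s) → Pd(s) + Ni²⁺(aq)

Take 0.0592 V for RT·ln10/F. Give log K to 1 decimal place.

The Pd²⁺/Pd couple is reduced (cathode); E°cell = +0.92 − (−0.25) = +1.17 V with n = 2.
At equilibrium E = 0, so log K = nE°cell / 0.0592 = (2)(+1.17) / 0.0592 = 39.5.

log K = 39.5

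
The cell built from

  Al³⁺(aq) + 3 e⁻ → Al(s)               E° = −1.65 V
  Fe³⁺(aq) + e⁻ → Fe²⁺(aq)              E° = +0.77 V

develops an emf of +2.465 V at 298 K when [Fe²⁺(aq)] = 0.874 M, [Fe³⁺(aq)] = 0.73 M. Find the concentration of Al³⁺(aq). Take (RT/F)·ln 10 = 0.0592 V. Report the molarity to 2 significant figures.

0.0031 M

The Fe³⁺/Fe²⁺ couple has the larger reduction potential, so it is the cathode: E°cell = +0.77 − (−1.65) = +2.42 V and n = 3.
From the Nernst equation, log Q = n(E° − E)/0.0592 = 3·(+2.42 − (+2.465))/0.0592 = −2.280.
For 3 Fe³⁺(aq) + Al(s) → 3 Fe²⁺(aq) + Al³⁺(aq), the reaction quotient is Q = ([Fe²⁺(aq)]^3·[Al³⁺(aq)]) / [Fe³⁺(aq)]^3.
Isolating [Al³⁺(aq)] in Q = 10^{−2.280} yields log [Al³⁺(aq)] = −2.515, i.e. 0.0031 M.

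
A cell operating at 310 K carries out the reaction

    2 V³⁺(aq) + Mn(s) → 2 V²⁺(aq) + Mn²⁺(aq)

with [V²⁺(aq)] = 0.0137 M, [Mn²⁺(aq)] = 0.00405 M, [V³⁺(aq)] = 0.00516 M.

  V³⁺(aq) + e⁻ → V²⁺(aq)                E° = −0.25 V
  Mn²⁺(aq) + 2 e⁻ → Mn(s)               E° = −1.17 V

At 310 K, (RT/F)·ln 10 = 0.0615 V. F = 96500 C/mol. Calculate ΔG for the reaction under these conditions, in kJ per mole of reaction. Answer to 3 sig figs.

−187 kJ/mol

The standard cell potential is −0.25 − (−1.17) = +0.92 V, with n = 2 electrons in the balanced equation.
Here Q = ([V²⁺(aq)]^2·[Mn²⁺(aq)]) / [V³⁺(aq)]^2 = 0.0285 (log Q = −1.544), giving E = +0.92 − (0.0615/2)·(−1.544) = +0.9675 V.
ΔG = −nFE = −(2)(96500)(+0.9675) J/mol = −187 kJ/mol.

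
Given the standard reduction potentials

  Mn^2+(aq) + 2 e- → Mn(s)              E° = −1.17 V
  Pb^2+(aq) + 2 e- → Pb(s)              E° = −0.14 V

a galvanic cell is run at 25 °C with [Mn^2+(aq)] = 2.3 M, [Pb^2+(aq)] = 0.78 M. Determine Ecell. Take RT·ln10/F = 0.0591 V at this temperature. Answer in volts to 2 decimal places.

+1.02 V

Since E°(Pb²⁺/Pb) > E°(Mn²⁺/Mn), Pb²⁺/Pb serves as the cathode.
E°cell = E°cat − E°an = −0.14 − (−1.17) = +1.03 V; n = 2.
Balancing gives Pb^2+(aq) + Mn(s) → Pb(s) + Mn^2+(aq); hence Q = [Mn^2+(aq)] / [Pb^2+(aq)] = 2.95 (log Q = 0.470).
E = E° − (0.0591/n)·log Q = +1.03 − (0.0591/2)(0.470) = +1.02 V.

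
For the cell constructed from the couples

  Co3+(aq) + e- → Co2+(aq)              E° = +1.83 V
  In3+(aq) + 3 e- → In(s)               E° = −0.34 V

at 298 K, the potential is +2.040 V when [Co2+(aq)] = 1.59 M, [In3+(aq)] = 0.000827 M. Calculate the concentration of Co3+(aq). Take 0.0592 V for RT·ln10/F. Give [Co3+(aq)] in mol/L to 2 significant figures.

Co³⁺/Co²⁺ is the cathode (higher E°); E°cell = +1.83 − (−0.34) = +2.17 V with n = 3.
From the Nernst equation, log Q = n(E° − E)/0.0592 = 3·(+2.17 − (+2.040))/0.0592 = 6.588.
The balanced reaction is 3 Co3+(aq) + In(s) → 3 Co2+(aq) + In3+(aq), so Q = ([Co2+(aq)]^3·[In3+(aq)]) / [Co3+(aq)]^3.
Solving for the unknown gives log [Co3+(aq)] = −3.022, so [Co3+(aq)] ≈ 0.00095 M.

0.00095 M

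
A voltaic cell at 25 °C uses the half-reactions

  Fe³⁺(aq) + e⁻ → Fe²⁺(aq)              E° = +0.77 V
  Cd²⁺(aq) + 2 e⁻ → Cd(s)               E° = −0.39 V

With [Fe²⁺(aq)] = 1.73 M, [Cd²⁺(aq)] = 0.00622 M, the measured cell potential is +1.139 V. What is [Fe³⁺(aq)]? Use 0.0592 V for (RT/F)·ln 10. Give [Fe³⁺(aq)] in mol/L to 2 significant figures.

0.060 M

Fe³⁺/Fe²⁺ is the cathode (higher E°); E°cell = +0.77 − (−0.39) = +1.16 V with n = 2.
Rearranging E = E° − (0.0592/n)·log Q gives log Q = 2(+1.16 − (+1.139))/0.0592 = 0.709.
Balancing electrons gives 2 Fe³⁺(aq) + Cd(s) → 2 Fe²⁺(aq) + Cd²⁺(aq); thus Q = ([Fe²⁺(aq)]^2·[Cd²⁺(aq)]) / [Fe³⁺(aq)]^2.
Solving for the unknown gives log [Fe³⁺(aq)] = −1.220, so [Fe³⁺(aq)] ≈ 0.060 M.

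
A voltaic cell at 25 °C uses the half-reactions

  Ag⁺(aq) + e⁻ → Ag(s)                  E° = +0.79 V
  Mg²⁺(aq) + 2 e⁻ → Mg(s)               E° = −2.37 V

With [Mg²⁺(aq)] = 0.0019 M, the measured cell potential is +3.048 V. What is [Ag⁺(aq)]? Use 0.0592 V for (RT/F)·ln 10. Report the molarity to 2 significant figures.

Ag⁺/Ag is the cathode (higher E°); E°cell = +0.79 − (−2.37) = +3.16 V with n = 2.
Rearranging E = E° − (0.0592/n)·log Q gives log Q = 2(+3.16 − (+3.048))/0.0592 = 3.784.
The balanced reaction is 2 Ag⁺(aq) + Mg(s) → 2 Ag(s) + Mg²⁺(aq), so Q = [Mg²⁺(aq)] / [Ag⁺(aq)]^2.
Substituting the known concentrations and solving, log [Ag⁺(aq)] = −3.253 and [Ag⁺(aq)] = 0.00056 M.

0.00056 M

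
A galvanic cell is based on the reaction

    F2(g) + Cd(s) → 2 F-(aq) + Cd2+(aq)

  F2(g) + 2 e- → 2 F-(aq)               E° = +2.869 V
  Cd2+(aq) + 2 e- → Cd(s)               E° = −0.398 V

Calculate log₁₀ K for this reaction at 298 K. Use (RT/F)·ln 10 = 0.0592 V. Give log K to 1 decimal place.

log K = 110.4

The F₂/F⁻ couple is reduced (cathode); E°cell = +2.869 − (−0.398) = +3.267 V with n = 2.
At equilibrium E = 0, so log K = nE°cell / 0.0592 = (2)(+3.267) / 0.0592 = 110.4.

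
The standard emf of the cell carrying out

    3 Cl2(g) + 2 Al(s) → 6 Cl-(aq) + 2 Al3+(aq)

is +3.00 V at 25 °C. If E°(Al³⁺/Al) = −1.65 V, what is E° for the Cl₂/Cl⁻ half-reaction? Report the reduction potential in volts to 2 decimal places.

In the reaction as written the Cl₂/Cl⁻ couple is reduced (cathode) and Al³⁺/Al is oxidized (anode), so E°cell = E°(Cl₂/Cl⁻) − E°(Al³⁺/Al).
E°(Cl₂/Cl⁻) = E°cell + E°(anode) = +3.00 + (−1.65) = +1.35 V.

+1.35 V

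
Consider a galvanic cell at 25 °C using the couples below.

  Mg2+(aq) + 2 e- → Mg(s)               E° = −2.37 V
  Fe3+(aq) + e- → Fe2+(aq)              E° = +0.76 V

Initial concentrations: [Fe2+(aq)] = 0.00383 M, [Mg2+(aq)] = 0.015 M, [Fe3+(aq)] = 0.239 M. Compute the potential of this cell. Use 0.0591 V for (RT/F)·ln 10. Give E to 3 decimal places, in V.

+3.290 V

Since E°(Fe³⁺/Fe²⁺) > E°(Mg²⁺/Mg), Fe³⁺/Fe²⁺ serves as the cathode.
E°cell = +0.76 − (−2.37) = +3.13 V, with n = 2 electrons transferred.
For the overall reaction 2 Fe3+(aq) + Mg(s) → 2 Fe2+(aq) + Mg2+(aq), Q = ([Fe2+(aq)]^2·[Mg2+(aq)]) / [Fe3+(aq)]^2 = 3.85×10^−6, giving log Q = −5.414.
By the Nernst equation, E = +3.13 − (0.0591/2)·(−5.414) = +3.290 V.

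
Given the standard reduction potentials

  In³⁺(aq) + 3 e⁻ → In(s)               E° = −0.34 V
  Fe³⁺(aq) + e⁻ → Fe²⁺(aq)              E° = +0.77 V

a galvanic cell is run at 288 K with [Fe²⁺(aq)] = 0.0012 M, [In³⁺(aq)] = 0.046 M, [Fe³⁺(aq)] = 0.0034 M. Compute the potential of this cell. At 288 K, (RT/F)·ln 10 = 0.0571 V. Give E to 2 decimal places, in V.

+1.16 V

The Fe³⁺/Fe²⁺ couple has the more positive E°, so it is the cathode; In³⁺/In is the anode.
E°cell = +0.77 − (−0.34) = +1.11 V, with n = 3 electrons transferred.
Balancing gives 3 Fe³⁺(aq) + In(s) → 3 Fe²⁺(aq) + In³⁺(aq); hence Q = ([Fe²⁺(aq)]^3·[In³⁺(aq)]) / [Fe³⁺(aq)]^3 = 0.00202 (log Q = −2.694).
Applying E = E° − (RT ln10/nF)·log Q gives +1.11 − (0.0571/3)(−2.694) = +1.16 V.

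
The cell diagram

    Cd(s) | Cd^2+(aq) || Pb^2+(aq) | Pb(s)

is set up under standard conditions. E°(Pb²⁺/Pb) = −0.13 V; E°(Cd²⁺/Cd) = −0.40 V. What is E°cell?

+0.27 V

By convention the left-hand electrode in cell notation is the anode (oxidation) and the right-hand electrode is the cathode (reduction).
E°cell = E°(right) − E°(left) = −0.13 − (−0.40) = +0.27 V.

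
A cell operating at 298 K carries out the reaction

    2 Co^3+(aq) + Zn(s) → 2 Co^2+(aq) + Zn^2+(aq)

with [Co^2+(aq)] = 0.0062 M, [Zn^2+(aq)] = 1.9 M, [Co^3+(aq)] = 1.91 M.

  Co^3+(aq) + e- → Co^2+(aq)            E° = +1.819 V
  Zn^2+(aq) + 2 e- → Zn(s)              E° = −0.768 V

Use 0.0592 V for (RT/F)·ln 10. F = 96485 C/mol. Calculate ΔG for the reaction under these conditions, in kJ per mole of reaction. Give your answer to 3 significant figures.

The standard cell potential is +1.819 − (−0.768) = +2.587 V, with n = 2 electrons in the balanced equation.
The reaction quotient is ([Co^2+(aq)]^2·[Zn^2+(aq)]) / [Co^3+(aq)]^2 = 2×10^−5; by Nernst, E = +2.587 − (0.0592/2)(−4.699) = +2.7261 V.
ΔG = −nFE = −(2)(96485)(+2.7261) J/mol = −526 kJ/mol.

−526 kJ/mol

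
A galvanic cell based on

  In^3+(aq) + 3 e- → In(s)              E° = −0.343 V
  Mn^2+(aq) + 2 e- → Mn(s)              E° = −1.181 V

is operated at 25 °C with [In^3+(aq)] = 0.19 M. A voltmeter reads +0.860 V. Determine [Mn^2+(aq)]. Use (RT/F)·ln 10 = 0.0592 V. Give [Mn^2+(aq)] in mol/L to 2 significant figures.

0.060 M

In³⁺/In is the cathode (higher E°); E°cell = −0.343 − (−1.181) = +0.838 V with n = 6.
Rearranging E = E° − (0.0592/n)·log Q gives log Q = 6(+0.838 − (+0.860))/0.0592 = −2.230.
For 2 In^3+(aq) + 3 Mn(s) → 2 In(s) + 3 Mn^2+(aq), the reaction quotient is Q = [Mn^2+(aq)]^3 / [In^3+(aq)]^2.
Isolating [Mn^2+(aq)] in Q = 10^{−2.230} yields log [Mn^2+(aq)] = −1.224, i.e. 0.060 M.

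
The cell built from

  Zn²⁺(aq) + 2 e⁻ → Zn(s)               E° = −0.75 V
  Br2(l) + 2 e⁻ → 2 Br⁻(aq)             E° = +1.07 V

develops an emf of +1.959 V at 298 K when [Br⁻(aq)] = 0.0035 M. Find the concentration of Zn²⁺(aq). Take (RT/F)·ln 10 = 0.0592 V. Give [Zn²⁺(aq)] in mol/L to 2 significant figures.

Br₂/Br⁻ is the cathode (higher E°); E°cell = +1.07 − (−0.75) = +1.82 V with n = 2.
Rearranging E = E° − (0.0592/n)·log Q gives log Q = 2(+1.82 − (+1.959))/0.0592 = −4.696.
Balancing electrons gives Br2(l) + Zn(s) → 2 Br⁻(aq) + Zn²⁺(aq); thus Q = [Br⁻(aq)]^2·[Zn²⁺(aq)].
Isolating [Zn²⁺(aq)] in Q = 10^{−4.696} yields log [Zn²⁺(aq)] = 0.216, i.e. 1.6 M.

1.6 M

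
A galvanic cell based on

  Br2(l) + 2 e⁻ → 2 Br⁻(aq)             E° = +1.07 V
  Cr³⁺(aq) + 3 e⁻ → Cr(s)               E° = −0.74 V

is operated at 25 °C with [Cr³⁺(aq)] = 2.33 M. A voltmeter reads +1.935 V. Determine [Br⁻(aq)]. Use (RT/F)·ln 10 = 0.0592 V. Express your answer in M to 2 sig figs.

The Br₂/Br⁻ couple has the larger reduction potential, so it is the cathode: E°cell = +1.07 − (−0.74) = +1.81 V and n = 6.
Rearranging E = E° − (0.0592/n)·log Q gives log Q = 6(+1.81 − (+1.935))/0.0592 = −12.669.
The balanced reaction is 3 Br2(l) + 2 Cr(s) → 6 Br⁻(aq) + 2 Cr³⁺(aq), so Q = [Br⁻(aq)]^6·[Cr³⁺(aq)]^2.
Isolating [Br⁻(aq)] in Q = 10^{−12.669} yields log [Br⁻(aq)] = −2.234, i.e. 0.0058 M.

0.0058 M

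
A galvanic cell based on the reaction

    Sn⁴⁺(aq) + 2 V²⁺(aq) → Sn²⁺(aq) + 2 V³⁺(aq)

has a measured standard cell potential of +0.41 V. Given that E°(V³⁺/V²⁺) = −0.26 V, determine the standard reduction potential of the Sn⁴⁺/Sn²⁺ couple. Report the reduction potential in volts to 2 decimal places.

In the reaction as written the Sn⁴⁺/Sn²⁺ couple is reduced (cathode) and V³⁺/V²⁺ is oxidized (anode), so E°cell = E°(Sn⁴⁺/Sn²⁺) − E°(V³⁺/V²⁺).
E°(Sn⁴⁺/Sn²⁺) = E°cell + E°(anode) = +0.41 + (−0.26) = +0.15 V.

+0.15 V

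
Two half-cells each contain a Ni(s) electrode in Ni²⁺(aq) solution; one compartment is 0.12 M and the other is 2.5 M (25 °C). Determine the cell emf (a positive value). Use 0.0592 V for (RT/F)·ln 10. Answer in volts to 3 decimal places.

0.039 V

For a concentration cell E°cell = 0, since both electrodes use the same couple.
The compartment with the higher Ni²⁺(aq) concentration (2.5 M) acts as the cathode; ions are reduced there and produced at the dilute (0.12 M) anode.
With n = 2, Ecell = −(0.0592/2)·log([dilute]/[conc]) = −(0.0592/2)·log(0.12/2.5) = +0.039 V.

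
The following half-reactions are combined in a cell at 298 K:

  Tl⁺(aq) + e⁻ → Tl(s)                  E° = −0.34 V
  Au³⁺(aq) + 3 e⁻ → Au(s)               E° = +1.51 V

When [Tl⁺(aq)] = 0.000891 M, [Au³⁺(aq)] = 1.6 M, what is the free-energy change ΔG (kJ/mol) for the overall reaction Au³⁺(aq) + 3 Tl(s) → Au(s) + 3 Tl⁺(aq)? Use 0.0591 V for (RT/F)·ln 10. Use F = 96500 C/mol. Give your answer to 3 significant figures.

E°cell = +1.51 − (−0.34) = +1.85 V; the balanced reaction transfers n = 3 electrons.
Here Q = [Tl⁺(aq)]^3 / [Au³⁺(aq)] = 4.42×10^−10 (log Q = −9.354), giving E = +1.85 − (0.0591/3)·(−9.354) = +2.0343 V.
Then ΔG = −nFE = −3 × 96500 × +2.0343 J/mol = −589 kJ/mol.

−589 kJ/mol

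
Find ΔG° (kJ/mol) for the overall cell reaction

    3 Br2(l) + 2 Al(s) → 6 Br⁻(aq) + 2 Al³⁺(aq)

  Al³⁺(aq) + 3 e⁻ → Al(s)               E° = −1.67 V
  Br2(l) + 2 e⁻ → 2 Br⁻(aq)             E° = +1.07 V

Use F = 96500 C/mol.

In the reaction as written Br2(l) is reduced, so the Br₂/Br⁻ couple is the cathode and Al³⁺/Al is the anode.
E°cell = +1.07 − (−1.67) = +2.74 V; balancing electrons gives n = 6.
ΔG° = −nFE°cell = −(6)(96500)(+2.74) J/mol = −1586 kJ/mol.

−1586 kJ/mol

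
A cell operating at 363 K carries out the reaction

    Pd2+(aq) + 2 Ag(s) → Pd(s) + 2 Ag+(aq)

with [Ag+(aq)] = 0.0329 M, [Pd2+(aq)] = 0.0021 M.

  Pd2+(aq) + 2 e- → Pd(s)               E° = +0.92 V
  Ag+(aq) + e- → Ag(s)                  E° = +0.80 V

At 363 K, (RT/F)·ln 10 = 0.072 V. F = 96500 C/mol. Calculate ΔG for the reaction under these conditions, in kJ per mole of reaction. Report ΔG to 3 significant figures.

The standard cell potential is +0.92 − (+0.80) = +0.12 V, with n = 2 electrons in the balanced equation.
Q = [Ag+(aq)]^2 / [Pd2+(aq)] = 0.515, so log Q = −0.288 and E = +0.12 − (0.072/2)(−0.288) = +0.1304 V.
ΔG = −nFE = −(2)(96500)(+0.1304) J/mol = −25.2 kJ/mol.

−25.2 kJ/mol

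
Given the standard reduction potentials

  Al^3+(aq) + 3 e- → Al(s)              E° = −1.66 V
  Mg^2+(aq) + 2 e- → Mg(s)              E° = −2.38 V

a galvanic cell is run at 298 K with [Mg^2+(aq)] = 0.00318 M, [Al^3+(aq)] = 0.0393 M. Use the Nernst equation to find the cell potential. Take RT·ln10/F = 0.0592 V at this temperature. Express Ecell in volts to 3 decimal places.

The Al³⁺/Al couple has the more positive E°, so it is the cathode; Mg²⁺/Mg is the anode.
E°cell = E°cat − E°an = −1.66 − (−2.38) = +0.72 V; n = 6.
The balanced reaction is 2 Al^3+(aq) + 3 Mg(s) → 2 Al(s) + 3 Mg^2+(aq), so Q = [Mg^2+(aq)]^3 / [Al^3+(aq)]^2 = 2.08×10^−5 and log Q = −4.682.
Applying E = E° − (RT ln10/nF)·log Q gives +0.72 − (0.0592/6)(−4.682) = +0.766 V.

+0.766 V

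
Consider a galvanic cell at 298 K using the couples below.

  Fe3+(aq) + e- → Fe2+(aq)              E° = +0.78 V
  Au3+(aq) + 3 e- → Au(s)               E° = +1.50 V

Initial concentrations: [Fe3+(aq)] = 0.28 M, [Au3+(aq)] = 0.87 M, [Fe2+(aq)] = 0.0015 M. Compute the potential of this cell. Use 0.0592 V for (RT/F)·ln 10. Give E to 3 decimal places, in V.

+0.584 V

Since E°(Au³⁺/Au) > E°(Fe³⁺/Fe²⁺), Au³⁺/Au serves as the cathode.
E°cell = E°cat − E°an = +1.50 − (+0.78) = +0.72 V; n = 3.
For the overall reaction Au3+(aq) + 3 Fe2+(aq) → Au(s) + 3 Fe3+(aq), Q = [Fe3+(aq)]^3 / ([Au3+(aq)]·[Fe2+(aq)]^3) = 7.48×10^6, giving log Q = 6.874.
E = E° − (0.0592/n)·log Q = +0.72 − (0.0592/3)(6.874) = +0.584 V.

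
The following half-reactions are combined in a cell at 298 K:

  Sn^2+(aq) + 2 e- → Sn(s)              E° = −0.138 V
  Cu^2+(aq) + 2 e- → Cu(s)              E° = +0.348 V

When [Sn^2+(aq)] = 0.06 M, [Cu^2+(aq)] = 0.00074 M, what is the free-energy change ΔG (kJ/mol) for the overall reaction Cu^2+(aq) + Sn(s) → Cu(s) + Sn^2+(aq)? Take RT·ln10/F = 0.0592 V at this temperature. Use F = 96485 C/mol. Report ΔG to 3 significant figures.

−82.9 kJ/mol

The standard cell potential is +0.348 − (−0.138) = +0.486 V, with n = 2 electrons in the balanced equation.
Here Q = [Sn^2+(aq)] / [Cu^2+(aq)] = 81.1 (log Q = 1.909), giving E = +0.486 − (0.0592/2)·(1.909) = +0.4295 V.
Then ΔG = −nFE = −2 × 96485 × +0.4295 J/mol = −82.9 kJ/mol.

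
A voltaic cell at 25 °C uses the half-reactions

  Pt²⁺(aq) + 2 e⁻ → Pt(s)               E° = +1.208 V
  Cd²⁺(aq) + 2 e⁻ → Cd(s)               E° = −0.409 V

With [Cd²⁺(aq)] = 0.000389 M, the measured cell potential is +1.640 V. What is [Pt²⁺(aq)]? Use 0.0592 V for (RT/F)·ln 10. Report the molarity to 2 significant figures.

0.0023 M

The Pt²⁺/Pt couple has the larger reduction potential, so it is the cathode: E°cell = +1.208 − (−0.409) = +1.617 V and n = 2.
Rearranging E = E° − (0.0592/n)·log Q gives log Q = 2(+1.617 − (+1.640))/0.0592 = −0.777.
The balanced reaction is Pt²⁺(aq) + Cd(s) → Pt(s) + Cd²⁺(aq), so Q = [Cd²⁺(aq)] / [Pt²⁺(aq)].
Substituting the known concentrations and solving, log [Pt²⁺(aq)] = −2.633 and [Pt²⁺(aq)] = 0.0023 M.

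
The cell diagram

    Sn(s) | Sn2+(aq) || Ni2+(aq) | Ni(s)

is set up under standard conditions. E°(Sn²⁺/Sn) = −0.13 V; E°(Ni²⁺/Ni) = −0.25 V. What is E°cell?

By convention the left-hand electrode in cell notation is the anode (oxidation) and the right-hand electrode is the cathode (reduction).
E°cell = E°(right) − E°(left) = −0.25 − (−0.13) = −0.12 V.
The negative sign shows that, as written, the cell would require an external voltage to drive the reaction.

−0.12 V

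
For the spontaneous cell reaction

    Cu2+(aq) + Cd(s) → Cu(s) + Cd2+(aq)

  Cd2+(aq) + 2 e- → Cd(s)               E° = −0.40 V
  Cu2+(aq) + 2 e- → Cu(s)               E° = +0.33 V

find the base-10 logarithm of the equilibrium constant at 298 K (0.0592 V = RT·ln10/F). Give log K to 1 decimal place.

log K = 24.7

The Cu²⁺/Cu couple is reduced (cathode); E°cell = +0.33 − (−0.40) = +0.73 V with n = 2.
At equilibrium E = 0, so log K = nE°cell / 0.0592 = (2)(+0.73) / 0.0592 = 24.7.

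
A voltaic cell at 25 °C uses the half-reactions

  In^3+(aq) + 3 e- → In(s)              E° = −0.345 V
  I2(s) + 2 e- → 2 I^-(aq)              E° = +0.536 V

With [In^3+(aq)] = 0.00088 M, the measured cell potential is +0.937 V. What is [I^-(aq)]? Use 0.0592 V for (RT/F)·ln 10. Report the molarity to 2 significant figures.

I₂/I⁻ is the cathode (higher E°); E°cell = +0.536 − (−0.345) = +0.881 V with n = 6.
Since E = E° − (0.0592/n)·log Q, log Q = n(E° − E)/0.0592 = −5.676.
For 3 I2(s) + 2 In(s) → 6 I^-(aq) + 2 In^3+(aq), the reaction quotient is Q = [I^-(aq)]^6·[In^3+(aq)]^2.
Solving for the unknown gives log [I^-(aq)] = 0.073, so [I^-(aq)] ≈ 1.2 M.

1.2 M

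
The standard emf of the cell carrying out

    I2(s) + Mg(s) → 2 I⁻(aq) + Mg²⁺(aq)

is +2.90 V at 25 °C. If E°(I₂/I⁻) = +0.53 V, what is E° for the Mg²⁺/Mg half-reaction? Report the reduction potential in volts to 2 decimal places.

In the reaction as written the I₂/I⁻ couple is reduced (cathode) and Mg²⁺/Mg is oxidized (anode), so E°cell = E°(I₂/I⁻) − E°(Mg²⁺/Mg).
E°(Mg²⁺/Mg) = E°(cathode) − E°cell = +0.53 − (+2.90) = −2.37 V.

−2.37 V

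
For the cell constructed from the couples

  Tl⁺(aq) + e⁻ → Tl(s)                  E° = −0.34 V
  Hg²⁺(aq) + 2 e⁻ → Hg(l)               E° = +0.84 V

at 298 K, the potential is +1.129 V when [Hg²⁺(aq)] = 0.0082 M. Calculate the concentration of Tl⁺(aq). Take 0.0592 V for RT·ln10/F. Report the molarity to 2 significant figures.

The Hg²⁺/Hg couple has the larger reduction potential, so it is the cathode: E°cell = +0.84 − (−0.34) = +1.18 V and n = 2.
From the Nernst equation, log Q = n(E° − E)/0.0592 = 2·(+1.18 − (+1.129))/0.0592 = 1.723.
For Hg²⁺(aq) + 2 Tl(s) → Hg(l) + 2 Tl⁺(aq), the reaction quotient is Q = [Tl⁺(aq)]^2 / [Hg²⁺(aq)].
Solving for the unknown gives log [Tl⁺(aq)] = −0.182, so [Tl⁺(aq)] ≈ 0.66 M.

0.66 M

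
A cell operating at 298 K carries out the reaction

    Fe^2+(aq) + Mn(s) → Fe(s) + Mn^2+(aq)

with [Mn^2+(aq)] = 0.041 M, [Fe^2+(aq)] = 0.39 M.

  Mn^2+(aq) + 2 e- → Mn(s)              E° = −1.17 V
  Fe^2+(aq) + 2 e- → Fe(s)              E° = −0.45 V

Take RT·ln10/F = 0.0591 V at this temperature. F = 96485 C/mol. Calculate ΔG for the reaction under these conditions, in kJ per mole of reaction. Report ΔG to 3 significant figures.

−145 kJ/mol

With Fe²⁺/Fe reduced at the cathode, E°cell = −0.45 − (−1.17) = +0.72 V and n = 2.
Here Q = [Mn^2+(aq)] / [Fe^2+(aq)] = 0.105 (log Q = −0.978), giving E = +0.72 − (0.0591/2)·(−0.978) = +0.7489 V.
Finally ΔG = −nFE = −(2)(96485 C/mol)(+0.7489 V) = −145 kJ/mol.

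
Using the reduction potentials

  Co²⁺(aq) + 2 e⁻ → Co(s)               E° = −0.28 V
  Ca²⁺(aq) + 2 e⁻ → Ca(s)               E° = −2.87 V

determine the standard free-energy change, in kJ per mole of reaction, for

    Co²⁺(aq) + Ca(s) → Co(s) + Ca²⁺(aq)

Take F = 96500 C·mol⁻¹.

−500 kJ/mol

In the reaction as written Co²⁺(aq) is reduced, so the Co²⁺/Co couple is the cathode and Ca²⁺/Ca is the anode.
E°cell = −0.28 − (−2.87) = +2.59 V; balancing electrons gives n = 2.
ΔG° = −nFE°cell = −(2)(96500)(+2.59) J/mol = −500 kJ/mol.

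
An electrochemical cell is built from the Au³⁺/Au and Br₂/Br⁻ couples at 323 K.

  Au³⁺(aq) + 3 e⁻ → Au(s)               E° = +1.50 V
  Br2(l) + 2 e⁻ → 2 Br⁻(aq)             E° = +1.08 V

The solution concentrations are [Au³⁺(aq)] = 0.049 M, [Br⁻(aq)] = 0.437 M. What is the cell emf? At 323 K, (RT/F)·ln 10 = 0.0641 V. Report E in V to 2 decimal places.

+0.37 V

Since E°(Au³⁺/Au) > E°(Br₂/Br⁻), Au³⁺/Au serves as the cathode.
E°cell = E°cat − E°an = +1.50 − (+1.08) = +0.42 V; n = 6.
For the overall reaction 2 Au³⁺(aq) + 6 Br⁻(aq) → 2 Au(s) + 3 Br2(l), Q = 1 / ([Au³⁺(aq)]^2·[Br⁻(aq)]^6) = 5.98×10^4, giving log Q = 4.777.
Applying E = E° − (RT ln10/nF)·log Q gives +0.42 − (0.0641/6)(4.777) = +0.37 V.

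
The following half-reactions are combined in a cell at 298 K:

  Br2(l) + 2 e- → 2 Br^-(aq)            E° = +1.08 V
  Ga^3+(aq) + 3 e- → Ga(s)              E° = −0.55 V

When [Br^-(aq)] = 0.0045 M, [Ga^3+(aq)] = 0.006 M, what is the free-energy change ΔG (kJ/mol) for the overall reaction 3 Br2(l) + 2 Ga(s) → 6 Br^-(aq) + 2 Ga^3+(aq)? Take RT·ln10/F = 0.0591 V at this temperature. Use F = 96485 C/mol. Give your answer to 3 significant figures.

E°cell = +1.08 − (−0.55) = +1.63 V; the balanced reaction transfers n = 6 electrons.
The reaction quotient is [Br^-(aq)]^6·[Ga^3+(aq)]^2 = 2.99×10^−19; by Nernst, E = +1.63 − (0.0591/6)(−18.524) = +1.8125 V.
Finally ΔG = −nFE = −(6)(96485 C/mol)(+1.8125 V) = −1050 kJ/mol.

−1050 kJ/mol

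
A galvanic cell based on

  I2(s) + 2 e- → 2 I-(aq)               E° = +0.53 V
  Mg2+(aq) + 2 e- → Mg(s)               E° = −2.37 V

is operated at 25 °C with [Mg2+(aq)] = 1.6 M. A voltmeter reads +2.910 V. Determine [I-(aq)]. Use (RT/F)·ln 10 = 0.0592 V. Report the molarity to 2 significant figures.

The I₂/I⁻ couple has the larger reduction potential, so it is the cathode: E°cell = +0.53 − (−2.37) = +2.90 V and n = 2.
From the Nernst equation, log Q = n(E° − E)/0.0592 = 2·(+2.90 − (+2.910))/0.0592 = −0.338.
For I2(s) + Mg(s) → 2 I-(aq) + Mg2+(aq), the reaction quotient is Q = [I-(aq)]^2·[Mg2+(aq)].
Isolating [I-(aq)] in Q = 10^{−0.338} yields log [I-(aq)] = −0.271, i.e. 0.54 M.

0.54 M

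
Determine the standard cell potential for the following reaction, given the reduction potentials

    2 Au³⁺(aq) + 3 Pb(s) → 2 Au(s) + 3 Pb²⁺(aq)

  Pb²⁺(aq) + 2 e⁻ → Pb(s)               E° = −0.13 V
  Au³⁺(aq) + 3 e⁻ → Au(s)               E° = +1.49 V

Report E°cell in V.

+1.62 V

Au³⁺(aq) gains electrons, so the Au³⁺/Au couple is the cathode; the Pb²⁺/Pb couple is the anode.
E°cell = E°(cathode) − E°(anode) = +1.49 − (−0.13) = +1.62 V.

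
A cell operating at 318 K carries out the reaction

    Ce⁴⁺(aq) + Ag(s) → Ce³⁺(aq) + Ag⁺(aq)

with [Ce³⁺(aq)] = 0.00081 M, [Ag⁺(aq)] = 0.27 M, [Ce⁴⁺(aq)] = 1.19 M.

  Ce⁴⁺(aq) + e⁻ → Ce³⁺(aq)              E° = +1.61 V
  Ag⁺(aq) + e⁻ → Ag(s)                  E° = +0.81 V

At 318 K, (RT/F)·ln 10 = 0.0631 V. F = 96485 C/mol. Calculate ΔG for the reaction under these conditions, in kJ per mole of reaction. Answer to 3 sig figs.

−99.9 kJ/mol

With Ce⁴⁺/Ce³⁺ reduced at the cathode, E°cell = +1.61 − (+0.81) = +0.80 V and n = 1.
Q = ([Ce³⁺(aq)]·[Ag⁺(aq)]) / [Ce⁴⁺(aq)] = 0.000184, so log Q = −3.736 and E = +0.80 − (0.0631/1)(−3.736) = +1.0357 V.
Finally ΔG = −nFE = −(1)(96485 C/mol)(+1.0357 V) = −99.9 kJ/mol.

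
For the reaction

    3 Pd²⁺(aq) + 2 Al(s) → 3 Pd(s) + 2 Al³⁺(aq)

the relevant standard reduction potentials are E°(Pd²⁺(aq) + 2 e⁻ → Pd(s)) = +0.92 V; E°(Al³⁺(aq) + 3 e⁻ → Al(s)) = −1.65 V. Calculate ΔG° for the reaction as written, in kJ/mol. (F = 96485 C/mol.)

In the reaction as written Pd²⁺(aq) is reduced, so the Pd²⁺/Pd couple is the cathode and Al³⁺/Al is the anode.
E°cell = +0.92 − (−1.65) = +2.57 V; balancing electrons gives n = 6.
ΔG° = −nFE°cell = −(6)(96485)(+2.57) J/mol = −1488 kJ/mol.

−1488 kJ/mol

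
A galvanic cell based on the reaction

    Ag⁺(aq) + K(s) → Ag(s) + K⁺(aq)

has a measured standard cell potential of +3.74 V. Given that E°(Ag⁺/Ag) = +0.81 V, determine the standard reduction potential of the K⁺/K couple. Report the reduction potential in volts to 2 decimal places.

In the reaction as written the Ag⁺/Ag couple is reduced (cathode) and K⁺/K is oxidized (anode), so E°cell = E°(Ag⁺/Ag) − E°(K⁺/K).
E°(K⁺/K) = E°(cathode) − E°cell = +0.81 − (+3.74) = −2.93 V.

−2.93 V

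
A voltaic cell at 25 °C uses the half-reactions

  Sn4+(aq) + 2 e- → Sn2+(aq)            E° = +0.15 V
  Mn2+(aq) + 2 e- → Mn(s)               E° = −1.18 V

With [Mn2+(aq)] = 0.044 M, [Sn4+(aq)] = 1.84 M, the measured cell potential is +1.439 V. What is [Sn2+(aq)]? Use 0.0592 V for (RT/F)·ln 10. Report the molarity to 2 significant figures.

0.0087 M

Sn⁴⁺/Sn²⁺ is the cathode (higher E°); E°cell = +0.15 − (−1.18) = +1.33 V with n = 2.
Since E = E° − (0.0592/n)·log Q, log Q = n(E° − E)/0.0592 = −3.682.
Balancing electrons gives Sn4+(aq) + Mn(s) → Sn2+(aq) + Mn2+(aq); thus Q = ([Sn2+(aq)]·[Mn2+(aq)]) / [Sn4+(aq)].
Isolating [Sn2+(aq)] in Q = 10^{−3.682} yields log [Sn2+(aq)] = −2.061, i.e. 0.0087 M.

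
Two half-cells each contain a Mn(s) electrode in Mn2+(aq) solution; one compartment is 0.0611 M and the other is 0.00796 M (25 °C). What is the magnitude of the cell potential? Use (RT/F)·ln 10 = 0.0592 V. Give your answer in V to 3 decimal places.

0.026 V

For a concentration cell E°cell = 0, since both electrodes use the same couple.
The compartment with the higher Mn2+(aq) concentration (0.0611 M) acts as the cathode; ions are reduced there and produced at the dilute (0.00796 M) anode.
With n = 2, Ecell = −(0.0592/2)·log([dilute]/[conc]) = −(0.0592/2)·log(0.00796/0.0611) = +0.026 V.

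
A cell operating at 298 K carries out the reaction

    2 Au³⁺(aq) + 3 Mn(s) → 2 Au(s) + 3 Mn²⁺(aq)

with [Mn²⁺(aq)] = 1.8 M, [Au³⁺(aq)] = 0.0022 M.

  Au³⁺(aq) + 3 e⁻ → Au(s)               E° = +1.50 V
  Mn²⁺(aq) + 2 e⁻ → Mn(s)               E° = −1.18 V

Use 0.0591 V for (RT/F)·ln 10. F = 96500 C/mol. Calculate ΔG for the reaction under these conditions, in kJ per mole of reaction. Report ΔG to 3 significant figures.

−1520 kJ/mol

The standard cell potential is +1.50 − (−1.18) = +2.68 V, with n = 6 electrons in the balanced equation.
Here Q = [Mn²⁺(aq)]^3 / [Au³⁺(aq)]^2 = 1.2×10^6 (log Q = 6.081), giving E = +2.68 − (0.0591/6)·(6.081) = +2.6201 V.
ΔG = −nFE = −(6)(96500)(+2.6201) J/mol = −1520 kJ/mol.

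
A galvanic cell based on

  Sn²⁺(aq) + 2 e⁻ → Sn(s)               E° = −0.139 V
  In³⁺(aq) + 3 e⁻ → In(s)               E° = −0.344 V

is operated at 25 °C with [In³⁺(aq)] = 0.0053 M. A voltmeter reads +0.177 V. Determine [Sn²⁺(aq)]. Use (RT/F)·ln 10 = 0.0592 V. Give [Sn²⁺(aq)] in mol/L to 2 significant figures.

Sn²⁺/Sn is the cathode (higher E°); E°cell = −0.139 − (−0.344) = +0.205 V with n = 6.
From the Nernst equation, log Q = n(E° − E)/0.0592 = 6·(+0.205 − (+0.177))/0.0592 = 2.838.
For 3 Sn²⁺(aq) + 2 In(s) → 3 Sn(s) + 2 In³⁺(aq), the reaction quotient is Q = [In³⁺(aq)]^2 / [Sn²⁺(aq)]^3.
Isolating [Sn²⁺(aq)] in Q = 10^{2.838} yields log [Sn²⁺(aq)] = −2.463, i.e. 0.0034 M.

0.0034 M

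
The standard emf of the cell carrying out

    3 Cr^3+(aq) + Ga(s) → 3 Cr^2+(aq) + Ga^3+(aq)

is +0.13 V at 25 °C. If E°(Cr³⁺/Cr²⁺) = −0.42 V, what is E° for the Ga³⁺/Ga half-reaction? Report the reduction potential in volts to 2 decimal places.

−0.55 V

In the reaction as written the Cr³⁺/Cr²⁺ couple is reduced (cathode) and Ga³⁺/Ga is oxidized (anode), so E°cell = E°(Cr³⁺/Cr²⁺) − E°(Ga³⁺/Ga).
E°(Ga³⁺/Ga) = E°(cathode) − E°cell = −0.42 − (+0.13) = −0.55 V.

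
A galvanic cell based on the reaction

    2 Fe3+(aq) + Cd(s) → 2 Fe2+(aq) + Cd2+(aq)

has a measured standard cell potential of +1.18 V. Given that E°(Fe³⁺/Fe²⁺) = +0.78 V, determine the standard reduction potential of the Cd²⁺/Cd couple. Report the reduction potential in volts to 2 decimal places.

In the reaction as written the Fe³⁺/Fe²⁺ couple is reduced (cathode) and Cd²⁺/Cd is oxidized (anode), so E°cell = E°(Fe³⁺/Fe²⁺) − E°(Cd²⁺/Cd).
E°(Cd²⁺/Cd) = E°(cathode) − E°cell = +0.78 − (+1.18) = −0.40 V.

−0.40 V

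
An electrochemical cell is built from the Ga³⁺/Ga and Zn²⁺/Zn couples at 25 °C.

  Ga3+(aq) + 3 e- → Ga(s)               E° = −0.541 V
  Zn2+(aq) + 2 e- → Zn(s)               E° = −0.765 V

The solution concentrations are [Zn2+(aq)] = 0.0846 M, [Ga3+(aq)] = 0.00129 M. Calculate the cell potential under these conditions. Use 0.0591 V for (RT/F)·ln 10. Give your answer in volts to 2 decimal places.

Ga³⁺/Ga is reduced (cathode, E° = −0.541 V) and Zn²⁺/Zn is oxidized (anode).
E°cell = E°cat − E°an = −0.541 − (−0.765) = +0.224 V; n = 6.
For the overall reaction 2 Ga3+(aq) + 3 Zn(s) → 2 Ga(s) + 3 Zn2+(aq), Q = [Zn2+(aq)]^3 / [Ga3+(aq)]^2 = 364, giving log Q = 2.561.
Applying E = E° − (RT ln10/nF)·log Q gives +0.224 − (0.0591/6)(2.561) = +0.20 V.

+0.20 V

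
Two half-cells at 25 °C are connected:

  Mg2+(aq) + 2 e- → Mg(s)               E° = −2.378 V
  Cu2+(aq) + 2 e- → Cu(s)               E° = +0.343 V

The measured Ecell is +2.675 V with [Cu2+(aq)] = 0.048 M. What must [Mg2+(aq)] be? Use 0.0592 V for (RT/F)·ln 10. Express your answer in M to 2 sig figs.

Cu²⁺/Cu is the cathode (higher E°); E°cell = +0.343 − (−2.378) = +2.721 V with n = 2.
From the Nernst equation, log Q = n(E° − E)/0.0592 = 2·(+2.721 − (+2.675))/0.0592 = 1.554.
For Cu2+(aq) + Mg(s) → Cu(s) + Mg2+(aq), the reaction quotient is Q = [Mg2+(aq)] / [Cu2+(aq)].
Solving for the unknown gives log [Mg2+(aq)] = 0.235, so [Mg2+(aq)] ≈ 1.7 M.

1.7 M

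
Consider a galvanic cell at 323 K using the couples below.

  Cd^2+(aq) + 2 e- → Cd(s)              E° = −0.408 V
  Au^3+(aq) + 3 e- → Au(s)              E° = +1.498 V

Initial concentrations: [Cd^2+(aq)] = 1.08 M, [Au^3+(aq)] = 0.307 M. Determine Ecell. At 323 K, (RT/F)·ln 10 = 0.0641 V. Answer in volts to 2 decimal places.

Au³⁺/Au is reduced (cathode, E° = +1.498 V) and Cd²⁺/Cd is oxidized (anode).
E°cell = +1.498 − (−0.408) = +1.906 V, with n = 6 electrons transferred.
Balancing gives 2 Au^3+(aq) + 3 Cd(s) → 2 Au(s) + 3 Cd^2+(aq); hence Q = [Cd^2+(aq)]^3 / [Au^3+(aq)]^2 = 13.4 (log Q = 1.126).
By the Nernst equation, E = +1.906 − (0.0641/6)·(1.126) = +1.89 V.

+1.89 V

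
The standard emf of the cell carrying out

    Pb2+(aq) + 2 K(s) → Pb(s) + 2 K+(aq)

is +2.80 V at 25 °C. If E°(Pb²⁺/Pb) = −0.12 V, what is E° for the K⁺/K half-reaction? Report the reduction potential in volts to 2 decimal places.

−2.92 V

In the reaction as written the Pb²⁺/Pb couple is reduced (cathode) and K⁺/K is oxidized (anode), so E°cell = E°(Pb²⁺/Pb) − E°(K⁺/K).
E°(K⁺/K) = E°(cathode) − E°cell = −0.12 − (+2.80) = −2.92 V.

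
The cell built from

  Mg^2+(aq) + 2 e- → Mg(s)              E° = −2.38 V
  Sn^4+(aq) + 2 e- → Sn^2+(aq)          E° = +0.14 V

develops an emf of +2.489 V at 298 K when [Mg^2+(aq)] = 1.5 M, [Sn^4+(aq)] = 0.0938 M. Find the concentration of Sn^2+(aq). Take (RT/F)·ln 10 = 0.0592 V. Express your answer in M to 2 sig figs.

Sn⁴⁺/Sn²⁺ is the cathode (higher E°); E°cell = +0.14 − (−2.38) = +2.52 V with n = 2.
Since E = E° − (0.0592/n)·log Q, log Q = n(E° − E)/0.0592 = 1.047.
Balancing electrons gives Sn^4+(aq) + Mg(s) → Sn^2+(aq) + Mg^2+(aq); thus Q = ([Sn^2+(aq)]·[Mg^2+(aq)]) / [Sn^4+(aq)].
Solving for the unknown gives log [Sn^2+(aq)] = −0.157, so [Sn^2+(aq)] ≈ 0.70 M.

0.70 M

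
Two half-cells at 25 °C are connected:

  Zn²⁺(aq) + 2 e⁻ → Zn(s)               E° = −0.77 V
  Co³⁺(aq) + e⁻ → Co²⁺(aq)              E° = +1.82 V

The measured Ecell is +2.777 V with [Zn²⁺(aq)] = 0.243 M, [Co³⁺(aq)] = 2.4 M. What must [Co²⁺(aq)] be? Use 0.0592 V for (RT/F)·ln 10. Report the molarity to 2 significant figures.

0.0034 M

With Co³⁺/Co²⁺ at the cathode and Zn²⁺/Zn at the anode, E°cell = +1.82 − (−0.77) = +2.59 V (n = 2).
From the Nernst equation, log Q = n(E° − E)/0.0592 = 2·(+2.59 − (+2.777))/0.0592 = −6.318.
Balancing electrons gives 2 Co³⁺(aq) + Zn(s) → 2 Co²⁺(aq) + Zn²⁺(aq); thus Q = ([Co²⁺(aq)]^2·[Zn²⁺(aq)]) / [Co³⁺(aq)]^2.
Isolating [Co²⁺(aq)] in Q = 10^{−6.318} yields log [Co²⁺(aq)] = −2.472, i.e. 0.0034 M.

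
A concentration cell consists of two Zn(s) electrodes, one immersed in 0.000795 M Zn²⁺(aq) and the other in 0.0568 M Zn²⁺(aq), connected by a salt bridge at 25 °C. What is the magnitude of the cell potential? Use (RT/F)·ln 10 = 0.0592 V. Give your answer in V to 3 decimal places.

For a concentration cell E°cell = 0, since both electrodes use the same couple.
The compartment with the higher Zn²⁺(aq) concentration (0.0568 M) acts as the cathode; ions are reduced there and produced at the dilute (0.000795 M) anode.
With n = 2, Ecell = −(0.0592/2)·log([dilute]/[conc]) = −(0.0592/2)·log(0.000795/0.0568) = +0.055 V.

0.055 V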